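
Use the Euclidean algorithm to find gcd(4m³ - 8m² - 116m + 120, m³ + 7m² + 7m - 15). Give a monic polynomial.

By polynomial division,
  4m³ - 8m² - 116m + 120 = (4)(m³ + 7m² + 7m - 15) + (-36m² - 144m + 180)
  m³ + 7m² + 7m - 15 = (-(1/36)m - 1/12)(-36m² - 144m + 180) + (0)
Last nonzero remainder: -36m² - 144m + 180. Dividing through by -36 gives the monic gcd m² + 4m - 5.

m² + 4m - 5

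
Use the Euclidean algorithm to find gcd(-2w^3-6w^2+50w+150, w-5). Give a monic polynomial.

w-5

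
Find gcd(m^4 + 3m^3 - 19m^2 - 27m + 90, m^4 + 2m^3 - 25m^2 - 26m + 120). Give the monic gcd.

m^3 + 6m^2 - m - 30

Euclidean algorithm in ℚ[m]:
  m^4 + 3m^3 - 19m^2 - 27m + 90 = (m^4 + 2m^3 - 25m^2 - 26m + 120) + (m^3 + 6m^2 - m - 30)
  m^4 + 2m^3 - 25m^2 - 26m + 120 = (m - 4)(m^3 + 6m^2 - m - 30) + (0)
The last nonzero remainder m^3 + 6m^2 - m - 30 is already monic.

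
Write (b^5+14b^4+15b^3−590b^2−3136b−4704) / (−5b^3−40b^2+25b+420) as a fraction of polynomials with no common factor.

(−b^3−3b^2+46b+168)/(5b−15)

Euclidean algorithm in ℚ[b]:
  b^5+14b^4+15b^3−590b^2−3136b−4704 = (−(1/5)b^2−(6/5)b+28/5)(−5b^3−40b^2+25b+420) + (−252b^2−2772b−7056)
  −5b^3−40b^2+25b+420 = ((5/252)b−5/84)(−252b^2−2772b−7056) + (0)
Last nonzero remainder: −252b^2−2772b−7056. Dividing through by −252 gives the monic gcd b^2+11b+28.
Cancel b^2+11b+28 from numerator and denominator to get the reduced form.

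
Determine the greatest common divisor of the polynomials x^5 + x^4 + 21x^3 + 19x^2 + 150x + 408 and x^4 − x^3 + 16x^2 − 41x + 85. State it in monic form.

Apply the Euclidean algorithm:
  x^5 + x^4 + 21x^3 + 19x^2 + 150x + 408 = (x + 2)(x^4 − x^3 + 16x^2 − 41x + 85) + (7x^3 + 28x^2 + 147x + 238)
  x^4 − x^3 + 16x^2 − 41x + 85 = ((1/7)x − 5/7)(7x^3 + 28x^2 + 147x + 238) + (15x^2 + 30x + 255)
  7x^3 + 28x^2 + 147x + 238 = ((7/15)x + 14/15)(15x^2 + 30x + 255) + (0)
Last nonzero remainder: 15x^2 + 30x + 255. Dividing through by 15 gives the monic gcd x^2 + 2x + 17.

x^2 + 2x + 17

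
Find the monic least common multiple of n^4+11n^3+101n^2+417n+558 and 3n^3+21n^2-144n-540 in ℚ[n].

Repeated division with remainder:
  n^4+11n^3+101n^2+417n+558 = ((1/3)n+4/3)(3n^3+21n^2-144n-540) + (121n^2+789n+1278)
  3n^3+21n^2-144n-540 = ((3/121)n+174/14641)(121n^2+789n+1278) + (-(2709504/14641)n-8128512/14641)
  121n^2+789n+1278 = (-(1771561/2709504)n-1039511/451584)(-(2709504/14641)n-8128512/14641) + (0)
Last nonzero remainder: -(2709504/14641)n-8128512/14641. Dividing through by -2709504/14641 gives the monic gcd n+3.
Then lcm(f, g) = f·g / gcd(f, g); expanding and making the result monic gives the answer.

n^6+15n^5+85n^4+161n^3-3834n^2-22788n-33480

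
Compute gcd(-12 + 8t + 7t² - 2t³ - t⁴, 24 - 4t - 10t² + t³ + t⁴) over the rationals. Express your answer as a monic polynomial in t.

-12 - 4t + 3t² + t³

Apply the Euclidean algorithm:
  -t⁴ - 2t³ + 7t² + 8t - 12 = (-1)(t⁴ + t³ - 10t² - 4t + 24) + (-t³ - 3t² + 4t + 12)
  t⁴ + t³ - 10t² - 4t + 24 = (-t + 2)(-t³ - 3t² + 4t + 12) + (0)
Last nonzero remainder: -t³ - 3t² + 4t + 12. Dividing through by -1 gives the monic gcd t³ + 3t² - 4t - 12.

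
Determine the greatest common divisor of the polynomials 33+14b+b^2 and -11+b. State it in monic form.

By polynomial division,
  b^2+14b+33 = (b+25)(b-11) + (308)
  b-11 = ((1/308)b-1/28)(308) + (0)
The last nonzero remainder is the constant 308, so the polynomials are coprime and gcd = 1.

1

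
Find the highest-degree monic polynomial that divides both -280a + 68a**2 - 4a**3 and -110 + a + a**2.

Apply the Euclidean algorithm:
  -4a**3 + 68a**2 - 280a = (-4a + 72)(a**2 + a - 110) + (-792a + 7920)
  a**2 + a - 110 = (-(1/792)a - 1/72)(-792a + 7920) + (0)
Last nonzero remainder: -792a + 7920. Dividing through by -792 gives the monic gcd a - 10.

-10 + a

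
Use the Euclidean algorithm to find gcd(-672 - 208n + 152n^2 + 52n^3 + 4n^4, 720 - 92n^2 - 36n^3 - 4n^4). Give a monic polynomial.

Apply the Euclidean algorithm:
  4n^4 + 52n^3 + 152n^2 - 208n - 672 = (-1)(-4n^4 - 36n^3 - 92n^2 + 720) + (16n^3 + 60n^2 - 208n + 48)
  -4n^4 - 36n^3 - 92n^2 + 720 = (-(1/4)n - 21/16)(16n^3 + 60n^2 - 208n + 48) + (-(261/4)n^2 - 261n + 783)
  16n^3 + 60n^2 - 208n + 48 = (-(64/261)n + 16/261)(-(261/4)n^2 - 261n + 783) + (0)
Last nonzero remainder: -(261/4)n^2 - 261n + 783. Dividing through by -261/4 gives the monic gcd n^2 + 4n - 12.

-12 + 4n + n^2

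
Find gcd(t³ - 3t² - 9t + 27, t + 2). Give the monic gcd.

By polynomial division,
  t³ - 3t² - 9t + 27 = (t² - 5t + 1)(t + 2) + (25)
  t + 2 = ((1/25)t + 2/25)(25) + (0)
The last nonzero remainder is the constant 25, so the polynomials are coprime and gcd = 1.

1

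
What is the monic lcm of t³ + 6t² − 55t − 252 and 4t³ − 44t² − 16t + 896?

Apply the Euclidean algorithm:
  t³ + 6t² − 55t − 252 = (1/4)(4t³ − 44t² − 16t + 896) + (17t² − 51t − 476)
  4t³ − 44t² − 16t + 896 = ((4/17)t − 32/17)(17t² − 51t − 476) + (0)
Last nonzero remainder: 17t² − 51t − 476. Dividing through by 17 gives the monic gcd t² − 3t − 28.
Then lcm(f, g) = f·g / gcd(f, g); expanding and making the result monic gives the answer.

t⁴ − 2t³ − 103t² + 188t + 2016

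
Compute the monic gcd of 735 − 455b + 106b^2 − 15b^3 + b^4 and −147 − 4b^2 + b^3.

−7 + b

By polynomial division,
  b^4 − 15b^3 + 106b^2 − 455b + 735 = (b − 11)(b^3 − 4b^2 − 147) + (62b^2 − 308b − 882)
  b^3 − 4b^2 − 147 = ((1/62)b + 15/961)(62b^2 − 308b − 882) + ((18291/961)b − 128037/961)
  62b^2 − 308b − 882 = ((59582/18291)b + 5766/871)((18291/961)b − 128037/961) + (0)
Last nonzero remainder: (18291/961)b − 128037/961. Dividing through by 18291/961 gives the monic gcd b − 7.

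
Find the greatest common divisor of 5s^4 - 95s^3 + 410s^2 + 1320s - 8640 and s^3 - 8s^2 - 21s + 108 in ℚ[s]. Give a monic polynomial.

By polynomial division,
  5s^4 - 95s^3 + 410s^2 + 1320s - 8640 = (5s - 55)(s^3 - 8s^2 - 21s + 108) + (75s^2 - 375s - 2700)
  s^3 - 8s^2 - 21s + 108 = ((1/75)s - 1/25)(75s^2 - 375s - 2700) + (0)
Last nonzero remainder: 75s^2 - 375s - 2700. Dividing through by 75 gives the monic gcd s^2 - 5s - 36.

s^2 - 5s - 36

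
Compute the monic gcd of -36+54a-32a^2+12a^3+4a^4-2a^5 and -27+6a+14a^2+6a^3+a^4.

-3+2a+a^2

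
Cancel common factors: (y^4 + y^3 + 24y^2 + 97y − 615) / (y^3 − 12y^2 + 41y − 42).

(y^3 + 4y^2 + 36y + 205)/(y^2 − 9y + 14)

Repeated division with remainder:
  y^4 + y^3 + 24y^2 + 97y − 615 = (y + 13)(y^3 − 12y^2 + 41y − 42) + (139y^2 − 394y − 69)
  y^3 − 12y^2 + 41y − 42 = ((1/139)y − 1274/19321)(139y^2 − 394y − 69) + ((299796/19321)y − 899388/19321)
  139y^2 − 394y − 69 = ((2685619/299796)y + 444383/299796)((299796/19321)y − 899388/19321) + (0)
Last nonzero remainder: (299796/19321)y − 899388/19321. Dividing through by 299796/19321 gives the monic gcd y − 3.
Cancel y − 3 from numerator and denominator to get the reduced form.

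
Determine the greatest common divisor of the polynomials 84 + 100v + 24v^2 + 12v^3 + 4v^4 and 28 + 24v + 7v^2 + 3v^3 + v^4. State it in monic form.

Apply the Euclidean algorithm:
  4v^4 + 12v^3 + 24v^2 + 100v + 84 = (4)(v^4 + 3v^3 + 7v^2 + 24v + 28) + (-4v^2 + 4v - 28)
  v^4 + 3v^3 + 7v^2 + 24v + 28 = (-(1/4)v^2 - v - 1)(-4v^2 + 4v - 28) + (0)
Last nonzero remainder: -4v^2 + 4v - 28. Dividing through by -4 gives the monic gcd v^2 - v + 7.

7 - v + v^2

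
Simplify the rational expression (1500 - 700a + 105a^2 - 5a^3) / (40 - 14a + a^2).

Apply the Euclidean algorithm:
  -5a^3 + 105a^2 - 700a + 1500 = (-5a + 35)(a^2 - 14a + 40) + (-10a + 100)
  a^2 - 14a + 40 = (-(1/10)a + 2/5)(-10a + 100) + (0)
Last nonzero remainder: -10a + 100. Dividing through by -10 gives the monic gcd a - 10.
Cancel a - 10 from numerator and denominator to get the reduced form.

(-150 + 55a - 5a^2)/(-4 + a)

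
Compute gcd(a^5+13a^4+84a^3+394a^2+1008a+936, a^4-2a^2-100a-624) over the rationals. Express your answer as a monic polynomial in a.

Repeated division with remainder:
  a^5+13a^4+84a^3+394a^2+1008a+936 = (a+13)(a^4-2a^2-100a-624) + (86a^3+520a^2+2932a+9048)
  a^4-2a^2-100a-624 = ((1/86)a-130/1849)(86a^3+520a^2+2932a+9048) + ((864/1849)a^2+(1728/1849)a+22464/1849)
  86a^3+520a^2+2932a+9048 = ((79507/432)a+53621/72)((864/1849)a^2+(1728/1849)a+22464/1849) + (0)
Last nonzero remainder: (864/1849)a^2+(1728/1849)a+22464/1849. Dividing through by 864/1849 gives the monic gcd a^2+2a+26.

a^2+2a+26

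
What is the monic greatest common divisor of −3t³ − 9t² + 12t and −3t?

Repeated division with remainder:
  −3t³ − 9t² + 12t = (t² + 3t − 4)(−3t) + (0)
Last nonzero remainder: −3t. Dividing through by −3 gives the monic gcd t.

t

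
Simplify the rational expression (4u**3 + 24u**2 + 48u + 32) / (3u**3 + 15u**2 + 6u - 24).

(4u**2 + 16u + 16)/(3u**2 + 9u - 12)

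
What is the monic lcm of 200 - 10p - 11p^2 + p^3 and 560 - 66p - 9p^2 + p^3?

-11200 + 760p + 806p^2 - 77p^3 - 10p^4 + p^5

By polynomial division,
  p^3 - 11p^2 - 10p + 200 = (p^3 - 9p^2 - 66p + 560) + (-2p^2 + 56p - 360)
  p^3 - 9p^2 - 66p + 560 = (-(1/2)p - 19/2)(-2p^2 + 56p - 360) + (286p - 2860)
  -2p^2 + 56p - 360 = (-(1/143)p + 18/143)(286p - 2860) + (0)
Last nonzero remainder: 286p - 2860. Dividing through by 286 gives the monic gcd p - 10.
Then lcm(f, g) = f·g / gcd(f, g); expanding and making the result monic gives the answer.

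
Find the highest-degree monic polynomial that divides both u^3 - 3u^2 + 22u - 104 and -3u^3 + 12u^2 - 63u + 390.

Euclidean algorithm in ℚ[u]:
  u^3 - 3u^2 + 22u - 104 = (-1/3)(-3u^3 + 12u^2 - 63u + 390) + (u^2 + u + 26)
  -3u^3 + 12u^2 - 63u + 390 = (-3u + 15)(u^2 + u + 26) + (0)
The last nonzero remainder u^2 + u + 26 is already monic.

u^2 + u + 26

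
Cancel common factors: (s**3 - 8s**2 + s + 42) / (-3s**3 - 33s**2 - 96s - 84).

(-s**2 + 10s - 21)/(3s**2 + 27s + 42)

Euclidean algorithm in ℚ[s]:
  s**3 - 8s**2 + s + 42 = (-1/3)(-3s**3 - 33s**2 - 96s - 84) + (-19s**2 - 31s + 14)
  -3s**3 - 33s**2 - 96s - 84 = ((3/19)s + 534/361)(-19s**2 - 31s + 14) + (-(18900/361)s - 37800/361)
  -19s**2 - 31s + 14 = ((6859/18900)s - 361/2700)(-(18900/361)s - 37800/361) + (0)
Last nonzero remainder: -(18900/361)s - 37800/361. Dividing through by -18900/361 gives the monic gcd s + 2.
Cancel s + 2 from numerator and denominator to get the reduced form.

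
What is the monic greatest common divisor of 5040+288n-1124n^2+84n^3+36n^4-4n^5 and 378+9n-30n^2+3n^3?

Euclidean algorithm in ℚ[n]:
  -4n^5+36n^4+84n^3-1124n^2+288n+5040 = (-(4/3)n^2-(4/3)n+56/3)(3n^3-30n^2+9n+378) + (-48n^2+624n-2016)
  3n^3-30n^2+9n+378 = (-(1/16)n-3/16)(-48n^2+624n-2016) + (0)
Last nonzero remainder: -48n^2+624n-2016. Dividing through by -48 gives the monic gcd n^2-13n+42.

42-13n+n^2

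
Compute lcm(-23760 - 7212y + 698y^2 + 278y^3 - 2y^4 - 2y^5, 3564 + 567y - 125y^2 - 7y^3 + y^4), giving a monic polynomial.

-106920 - 20574y + 6747y^2 + 902y^3 - 148y^4 - 8y^5 + y^6

Repeated division with remainder:
  -2y^5 - 2y^4 + 278y^3 + 698y^2 - 7212y - 23760 = (-2y - 16)(y^4 - 7y^3 - 125y^2 + 567y + 3564) + (-84y^3 - 168y^2 + 8988y + 33264)
  y^4 - 7y^3 - 125y^2 + 567y + 3564 = (-(1/84)y + 3/28)(-84y^3 - 168y^2 + 8988y + 33264) + (0)
Last nonzero remainder: -84y^3 - 168y^2 + 8988y + 33264. Dividing through by -84 gives the monic gcd y^3 + 2y^2 - 107y - 396.
Then lcm(f, g) = f·g / gcd(f, g); expanding and making the result monic gives the answer.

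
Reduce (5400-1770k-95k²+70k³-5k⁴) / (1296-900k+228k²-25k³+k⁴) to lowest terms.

Repeated division with remainder:
  -5k⁴+70k³-95k²-1770k+5400 = (-5)(k⁴-25k³+228k²-900k+1296) + (-55k³+1045k²-6270k+11880)
  k⁴-25k³+228k²-900k+1296 = (-(1/55)k+6/55)(-55k³+1045k²-6270k+11880) + (0)
Last nonzero remainder: -55k³+1045k²-6270k+11880. Dividing through by -55 gives the monic gcd k³-19k²+114k-216.
Cancel k³-19k²+114k-216 from numerator and denominator to get the reduced form.

(-25-5k)/(-6+k)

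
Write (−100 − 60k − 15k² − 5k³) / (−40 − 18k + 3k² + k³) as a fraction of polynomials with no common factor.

(−50 − 5k − 5k²)/(−20 + k + k²)

Repeated division with remainder:
  −5k³ − 15k² − 60k − 100 = (−5)(k³ + 3k² − 18k − 40) + (−150k − 300)
  k³ + 3k² − 18k − 40 = (−(1/150)k² − (1/150)k + 2/15)(−150k − 300) + (0)
Last nonzero remainder: −150k − 300. Dividing through by −150 gives the monic gcd k + 2.
Cancel k + 2 from numerator and denominator to get the reduced form.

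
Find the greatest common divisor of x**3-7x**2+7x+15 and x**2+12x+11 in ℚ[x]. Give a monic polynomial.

Repeated division with remainder:
  x**3-7x**2+7x+15 = (x-19)(x**2+12x+11) + (224x+224)
  x**2+12x+11 = ((1/224)x+11/224)(224x+224) + (0)
Last nonzero remainder: 224x+224. Dividing through by 224 gives the monic gcd x+1.

x+1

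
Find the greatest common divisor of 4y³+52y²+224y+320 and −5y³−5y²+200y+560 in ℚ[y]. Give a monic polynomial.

y²+8y+16

Repeated division with remainder:
  4y³+52y²+224y+320 = (−4/5)(−5y³−5y²+200y+560) + (48y²+384y+768)
  −5y³−5y²+200y+560 = (−(5/48)y+35/48)(48y²+384y+768) + (0)
Last nonzero remainder: 48y²+384y+768. Dividing through by 48 gives the monic gcd y²+8y+16.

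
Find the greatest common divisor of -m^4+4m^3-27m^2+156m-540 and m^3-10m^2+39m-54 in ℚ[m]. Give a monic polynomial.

Euclidean algorithm in ℚ[m]:
  -m^4+4m^3-27m^2+156m-540 = (-m-6)(m^3-10m^2+39m-54) + (-48m^2+336m-864)
  m^3-10m^2+39m-54 = (-(1/48)m+1/16)(-48m^2+336m-864) + (0)
Last nonzero remainder: -48m^2+336m-864. Dividing through by -48 gives the monic gcd m^2-7m+18.

m^2-7m+18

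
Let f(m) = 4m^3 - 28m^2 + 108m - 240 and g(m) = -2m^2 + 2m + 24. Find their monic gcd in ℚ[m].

m - 4

Repeated division with remainder:
  4m^3 - 28m^2 + 108m - 240 = (-2m + 12)(-2m^2 + 2m + 24) + (132m - 528)
  -2m^2 + 2m + 24 = (-(1/66)m - 1/22)(132m - 528) + (0)
Last nonzero remainder: 132m - 528. Dividing through by 132 gives the monic gcd m - 4.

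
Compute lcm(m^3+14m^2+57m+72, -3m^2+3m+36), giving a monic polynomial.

m^4+10m^3+m^2-156m-288

Repeated division with remainder:
  m^3+14m^2+57m+72 = (-(1/3)m-5)(-3m^2+3m+36) + (84m+252)
  -3m^2+3m+36 = (-(1/28)m+1/7)(84m+252) + (0)
Last nonzero remainder: 84m+252. Dividing through by 84 gives the monic gcd m+3.
Then lcm(f, g) = f·g / gcd(f, g); expanding and making the result monic gives the answer.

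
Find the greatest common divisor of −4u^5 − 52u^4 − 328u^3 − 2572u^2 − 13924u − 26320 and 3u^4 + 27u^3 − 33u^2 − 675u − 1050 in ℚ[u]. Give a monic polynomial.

Euclidean algorithm in ℚ[u]:
  −4u^5 − 52u^4 − 328u^3 − 2572u^2 − 13924u − 26320 = (−(4/3)u − 16/3)(3u^4 + 27u^3 − 33u^2 − 675u − 1050) + (−228u^3 − 3648u^2 − 18924u − 31920)
  3u^4 + 27u^3 − 33u^2 − 675u − 1050 = (−(1/76)u + 7/76)(−228u^3 − 3648u^2 − 18924u − 31920) + (54u^2 + 648u + 1890)
  −228u^3 − 3648u^2 − 18924u − 31920 = (−(38/9)u − 152/9)(54u^2 + 648u + 1890) + (0)
Last nonzero remainder: 54u^2 + 648u + 1890. Dividing through by 54 gives the monic gcd u^2 + 12u + 35.

u^2 + 12u + 35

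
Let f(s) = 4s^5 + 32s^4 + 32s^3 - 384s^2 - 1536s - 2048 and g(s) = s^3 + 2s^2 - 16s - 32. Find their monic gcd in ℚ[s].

s^2 - 16

Repeated division with remainder:
  4s^5 + 32s^4 + 32s^3 - 384s^2 - 1536s - 2048 = (4s^2 + 24s + 48)(s^3 + 2s^2 - 16s - 32) + (32s^2 - 512)
  s^3 + 2s^2 - 16s - 32 = ((1/32)s + 1/16)(32s^2 - 512) + (0)
Last nonzero remainder: 32s^2 - 512. Dividing through by 32 gives the monic gcd s^2 - 16.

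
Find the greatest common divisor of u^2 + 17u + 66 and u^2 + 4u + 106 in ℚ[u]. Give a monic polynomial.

1

Repeated division with remainder:
  u^2 + 17u + 66 = (u^2 + 4u + 106) + (13u − 40)
  u^2 + 4u + 106 = ((1/13)u + 92/169)(13u − 40) + (21594/169)
  13u − 40 = ((2197/21594)u − 3380/10797)(21594/169) + (0)
The last nonzero remainder is the constant 21594/169, so the polynomials are coprime and gcd = 1.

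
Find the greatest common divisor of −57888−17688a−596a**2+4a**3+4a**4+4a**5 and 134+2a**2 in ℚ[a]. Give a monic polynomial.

67+a**2

Repeated division with remainder:
  4a**5+4a**4+4a**3−596a**2−17688a−57888 = (2a**3+2a**2−132a−432)(2a**2+134) + (0)
Last nonzero remainder: 2a**2+134. Dividing through by 2 gives the monic gcd a**2+67.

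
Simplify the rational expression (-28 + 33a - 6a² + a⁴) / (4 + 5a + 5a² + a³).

(-7 + 10a - 4a² + a³)/(1 + a + a²)

Euclidean algorithm in ℚ[a]:
  a⁴ - 6a² + 33a - 28 = (a - 5)(a³ + 5a² + 5a + 4) + (14a² + 54a - 8)
  a³ + 5a² + 5a + 4 = ((1/14)a + 4/49)(14a² + 54a - 8) + ((57/49)a + 228/49)
  14a² + 54a - 8 = ((686/57)a - 98/57)((57/49)a + 228/49) + (0)
Last nonzero remainder: (57/49)a + 228/49. Dividing through by 57/49 gives the monic gcd a + 4.
Cancel a + 4 from numerator and denominator to get the reduced form.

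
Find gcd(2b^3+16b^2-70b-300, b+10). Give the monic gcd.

Euclidean algorithm in ℚ[b]:
  2b^3+16b^2-70b-300 = (2b^2-4b-30)(b+10) + (0)
The last nonzero remainder b+10 is already monic.

b+10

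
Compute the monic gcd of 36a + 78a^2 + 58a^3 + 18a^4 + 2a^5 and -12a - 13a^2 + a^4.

3a + 4a^2 + a^3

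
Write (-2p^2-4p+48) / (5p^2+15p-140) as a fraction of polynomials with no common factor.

(-2p-12)/(5p+35)

Euclidean algorithm in ℚ[p]:
  -2p^2-4p+48 = (-2/5)(5p^2+15p-140) + (2p-8)
  5p^2+15p-140 = ((5/2)p+35/2)(2p-8) + (0)
Last nonzero remainder: 2p-8. Dividing through by 2 gives the monic gcd p-4.
Cancel p-4 from numerator and denominator to get the reduced form.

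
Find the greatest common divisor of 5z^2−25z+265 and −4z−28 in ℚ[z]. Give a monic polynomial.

Euclidean algorithm in ℚ[z]:
  5z^2−25z+265 = (−(5/4)z+15)(−4z−28) + (685)
  −4z−28 = (−(4/685)z−28/685)(685) + (0)
The last nonzero remainder is the constant 685, so the polynomials are coprime and gcd = 1.

1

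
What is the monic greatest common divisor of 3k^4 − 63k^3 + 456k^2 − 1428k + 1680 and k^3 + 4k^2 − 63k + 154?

Repeated division with remainder:
  3k^4 − 63k^3 + 456k^2 − 1428k + 1680 = (3k − 75)(k^3 + 4k^2 − 63k + 154) + (945k^2 − 6615k + 13230)
  k^3 + 4k^2 − 63k + 154 = ((1/945)k + 11/945)(945k^2 − 6615k + 13230) + (0)
Last nonzero remainder: 945k^2 − 6615k + 13230. Dividing through by 945 gives the monic gcd k^2 − 7k + 14.

k^2 − 7k + 14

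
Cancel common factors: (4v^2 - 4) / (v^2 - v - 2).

Euclidean algorithm in ℚ[v]:
  4v^2 - 4 = (4)(v^2 - v - 2) + (4v + 4)
  v^2 - v - 2 = ((1/4)v - 1/2)(4v + 4) + (0)
Last nonzero remainder: 4v + 4. Dividing through by 4 gives the monic gcd v + 1.
Cancel v + 1 from numerator and denominator to get the reduced form.

(4v - 4)/(v - 2)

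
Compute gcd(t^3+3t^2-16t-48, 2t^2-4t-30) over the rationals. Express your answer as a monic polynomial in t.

t+3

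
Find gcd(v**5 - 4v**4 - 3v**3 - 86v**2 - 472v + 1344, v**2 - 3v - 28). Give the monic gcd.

v**2 - 3v - 28

Apply the Euclidean algorithm:
  v**5 - 4v**4 - 3v**3 - 86v**2 - 472v + 1344 = (v**3 - v**2 + 22v - 48)(v**2 - 3v - 28) + (0)
The last nonzero remainder v**2 - 3v - 28 is already monic.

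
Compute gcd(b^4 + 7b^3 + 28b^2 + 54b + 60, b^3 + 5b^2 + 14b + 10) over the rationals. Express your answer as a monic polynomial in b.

Apply the Euclidean algorithm:
  b^4 + 7b^3 + 28b^2 + 54b + 60 = (b + 2)(b^3 + 5b^2 + 14b + 10) + (4b^2 + 16b + 40)
  b^3 + 5b^2 + 14b + 10 = ((1/4)b + 1/4)(4b^2 + 16b + 40) + (0)
Last nonzero remainder: 4b^2 + 16b + 40. Dividing through by 4 gives the monic gcd b^2 + 4b + 10.

b^2 + 4b + 10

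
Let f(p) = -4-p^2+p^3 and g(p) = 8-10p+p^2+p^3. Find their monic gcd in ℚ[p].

Repeated division with remainder:
  p^3-p^2-4 = (p^3+p^2-10p+8) + (-2p^2+10p-12)
  p^3+p^2-10p+8 = (-(1/2)p-3)(-2p^2+10p-12) + (14p-28)
  -2p^2+10p-12 = (-(1/7)p+3/7)(14p-28) + (0)
Last nonzero remainder: 14p-28. Dividing through by 14 gives the monic gcd p-2.

-2+p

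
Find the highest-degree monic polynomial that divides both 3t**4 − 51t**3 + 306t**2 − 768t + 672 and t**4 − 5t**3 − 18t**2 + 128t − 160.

t**3 − 10t**2 + 32t − 32

Apply the Euclidean algorithm:
  3t**4 − 51t**3 + 306t**2 − 768t + 672 = (3)(t**4 − 5t**3 − 18t**2 + 128t − 160) + (−36t**3 + 360t**2 − 1152t + 1152)
  t**4 − 5t**3 − 18t**2 + 128t − 160 = (−(1/36)t − 5/36)(−36t**3 + 360t**2 − 1152t + 1152) + (0)
Last nonzero remainder: −36t**3 + 360t**2 − 1152t + 1152. Dividing through by −36 gives the monic gcd t**3 − 10t**2 + 32t − 32.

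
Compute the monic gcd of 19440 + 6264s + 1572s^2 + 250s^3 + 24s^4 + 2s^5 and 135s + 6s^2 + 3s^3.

Repeated division with remainder:
  2s^5 + 24s^4 + 250s^3 + 1572s^2 + 6264s + 19440 = ((2/3)s^2 + (20/3)s + 40)(3s^3 + 6s^2 + 135s) + (432s^2 + 864s + 19440)
  3s^3 + 6s^2 + 135s = ((1/144)s)(432s^2 + 864s + 19440) + (0)
Last nonzero remainder: 432s^2 + 864s + 19440. Dividing through by 432 gives the monic gcd s^2 + 2s + 45.

45 + 2s + s^2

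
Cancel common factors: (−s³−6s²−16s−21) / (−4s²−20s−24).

(s²+3s+7)/(4s+8)

Euclidean algorithm in ℚ[s]:
  −s³−6s²−16s−21 = ((1/4)s+1/4)(−4s²−20s−24) + (−5s−15)
  −4s²−20s−24 = ((4/5)s+8/5)(−5s−15) + (0)
Last nonzero remainder: −5s−15. Dividing through by −5 gives the monic gcd s+3.
Cancel s+3 from numerator and denominator to get the reduced form.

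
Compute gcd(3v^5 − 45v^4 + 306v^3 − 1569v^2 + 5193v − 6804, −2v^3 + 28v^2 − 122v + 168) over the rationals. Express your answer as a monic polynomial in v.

Repeated division with remainder:
  3v^5 − 45v^4 + 306v^3 − 1569v^2 + 5193v − 6804 = (−(3/2)v^2 + (3/2)v − 81/2)(−2v^3 + 28v^2 − 122v + 168) + (0)
Last nonzero remainder: −2v^3 + 28v^2 − 122v + 168. Dividing through by −2 gives the monic gcd v^3 − 14v^2 + 61v − 84.

v^3 − 14v^2 + 61v − 84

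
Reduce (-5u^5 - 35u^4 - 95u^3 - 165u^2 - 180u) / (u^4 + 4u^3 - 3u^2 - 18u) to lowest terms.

(-5u^2 - 5u - 20)/(u - 2)

Apply the Euclidean algorithm:
  -5u^5 - 35u^4 - 95u^3 - 165u^2 - 180u = (-5u - 15)(u^4 + 4u^3 - 3u^2 - 18u) + (-50u^3 - 300u^2 - 450u)
  u^4 + 4u^3 - 3u^2 - 18u = (-(1/50)u + 1/25)(-50u^3 - 300u^2 - 450u) + (0)
Last nonzero remainder: -50u^3 - 300u^2 - 450u. Dividing through by -50 gives the monic gcd u^3 + 6u^2 + 9u.
Cancel u^3 + 6u^2 + 9u from numerator and denominator to get the reduced form.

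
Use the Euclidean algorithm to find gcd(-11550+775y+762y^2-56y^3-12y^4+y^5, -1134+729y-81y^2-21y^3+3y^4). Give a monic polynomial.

-42-y+y^2

By polynomial division,
  y^5-12y^4-56y^3+762y^2+775y-11550 = ((1/3)y-5/3)(3y^4-21y^3-81y^2+729y-1134) + (-64y^3+384y^2+2368y-13440)
  3y^4-21y^3-81y^2+729y-1134 = (-(3/64)y+3/64)(-64y^3+384y^2+2368y-13440) + (12y^2-12y-504)
  -64y^3+384y^2+2368y-13440 = (-(16/3)y+80/3)(12y^2-12y-504) + (0)
Last nonzero remainder: 12y^2-12y-504. Dividing through by 12 gives the monic gcd y^2-y-42.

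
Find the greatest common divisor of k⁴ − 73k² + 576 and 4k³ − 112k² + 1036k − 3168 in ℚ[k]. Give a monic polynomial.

Euclidean algorithm in ℚ[k]:
  k⁴ − 73k² + 576 = ((1/4)k + 7)(4k³ − 112k² + 1036k − 3168) + (452k² − 6460k + 22752)
  4k³ − 112k² + 1036k − 3168 = ((1/113)k − 1549/12769)(452k² − 6460k + 22752) + ((651168/12769)k − 5209344/12769)
  452k² − 6460k + 22752 = ((1442897/162792)k − 1008751/18088)((651168/12769)k − 5209344/12769) + (0)
Last nonzero remainder: (651168/12769)k − 5209344/12769. Dividing through by 651168/12769 gives the monic gcd k − 8.

k − 8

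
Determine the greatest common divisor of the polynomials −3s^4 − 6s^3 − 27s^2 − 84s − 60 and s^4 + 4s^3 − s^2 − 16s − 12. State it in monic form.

Repeated division with remainder:
  −3s^4 − 6s^3 − 27s^2 − 84s − 60 = (−3)(s^4 + 4s^3 − s^2 − 16s − 12) + (6s^3 − 30s^2 − 132s − 96)
  s^4 + 4s^3 − s^2 − 16s − 12 = ((1/6)s + 3/2)(6s^3 − 30s^2 − 132s − 96) + (66s^2 + 198s + 132)
  6s^3 − 30s^2 − 132s − 96 = ((1/11)s − 8/11)(66s^2 + 198s + 132) + (0)
Last nonzero remainder: 66s^2 + 198s + 132. Dividing through by 66 gives the monic gcd s^2 + 3s + 2.

s^2 + 3s + 2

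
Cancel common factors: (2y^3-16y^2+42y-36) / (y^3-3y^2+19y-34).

(2y^2-12y+18)/(y^2-y+17)

Apply the Euclidean algorithm:
  2y^3-16y^2+42y-36 = (2)(y^3-3y^2+19y-34) + (-10y^2+4y+32)
  y^3-3y^2+19y-34 = (-(1/10)y+13/50)(-10y^2+4y+32) + ((529/25)y-1058/25)
  -10y^2+4y+32 = (-(250/529)y-400/529)((529/25)y-1058/25) + (0)
Last nonzero remainder: (529/25)y-1058/25. Dividing through by 529/25 gives the monic gcd y-2.
Cancel y-2 from numerator and denominator to get the reduced form.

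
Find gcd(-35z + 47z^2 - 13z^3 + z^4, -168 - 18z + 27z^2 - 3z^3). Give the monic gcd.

-7 + z

Euclidean algorithm in ℚ[z]:
  z^4 - 13z^3 + 47z^2 - 35z = (-(1/3)z + 4/3)(-3z^3 + 27z^2 - 18z - 168) + (5z^2 - 67z + 224)
  -3z^3 + 27z^2 - 18z - 168 = (-(3/5)z - 66/25)(5z^2 - 67z + 224) + (-(1512/25)z + 10584/25)
  5z^2 - 67z + 224 = (-(125/1512)z + 100/189)(-(1512/25)z + 10584/25) + (0)
Last nonzero remainder: -(1512/25)z + 10584/25. Dividing through by -1512/25 gives the monic gcd z - 7.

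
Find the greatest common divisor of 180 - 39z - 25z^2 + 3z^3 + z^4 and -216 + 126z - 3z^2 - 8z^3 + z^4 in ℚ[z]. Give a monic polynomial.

36 - 15z - 2z^2 + z^3

Apply the Euclidean algorithm:
  z^4 + 3z^3 - 25z^2 - 39z + 180 = (z^4 - 8z^3 - 3z^2 + 126z - 216) + (11z^3 - 22z^2 - 165z + 396)
  z^4 - 8z^3 - 3z^2 + 126z - 216 = ((1/11)z - 6/11)(11z^3 - 22z^2 - 165z + 396) + (0)
Last nonzero remainder: 11z^3 - 22z^2 - 165z + 396. Dividing through by 11 gives the monic gcd z^3 - 2z^2 - 15z + 36.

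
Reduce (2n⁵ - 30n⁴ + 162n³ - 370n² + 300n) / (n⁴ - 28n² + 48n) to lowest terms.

Apply the Euclidean algorithm:
  2n⁵ - 30n⁴ + 162n³ - 370n² + 300n = (2n - 30)(n⁴ - 28n² + 48n) + (218n³ - 1306n² + 1740n)
  n⁴ - 28n² + 48n = ((1/218)n + 653/23762)(218n³ - 1306n² + 1740n) + (-(1089/11881)n² + (2178/11881)n)
  218n³ - 1306n² + 1740n = (-(2590058/1089)n + 3445490/363)(-(1089/11881)n² + (2178/11881)n) + (0)
Last nonzero remainder: -(1089/11881)n² + (2178/11881)n. Dividing through by -1089/11881 gives the monic gcd n² - 2n.
Cancel n² - 2n from numerator and denominator to get the reduced form.

(2n³ - 26n² + 110n - 150)/(n² + 2n - 24)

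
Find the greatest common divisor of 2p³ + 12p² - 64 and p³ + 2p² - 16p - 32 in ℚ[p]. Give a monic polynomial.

Euclidean algorithm in ℚ[p]:
  2p³ + 12p² - 64 = (2)(p³ + 2p² - 16p - 32) + (8p² + 32p)
  p³ + 2p² - 16p - 32 = ((1/8)p - 1/4)(8p² + 32p) + (-8p - 32)
  8p² + 32p = (-p)(-8p - 32) + (0)
Last nonzero remainder: -8p - 32. Dividing through by -8 gives the monic gcd p + 4.

p + 4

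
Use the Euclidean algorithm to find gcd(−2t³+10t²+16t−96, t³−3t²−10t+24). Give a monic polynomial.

t²−t−12

Apply the Euclidean algorithm:
  −2t³+10t²+16t−96 = (−2)(t³−3t²−10t+24) + (4t²−4t−48)
  t³−3t²−10t+24 = ((1/4)t−1/2)(4t²−4t−48) + (0)
Last nonzero remainder: 4t²−4t−48. Dividing through by 4 gives the monic gcd t²−t−12.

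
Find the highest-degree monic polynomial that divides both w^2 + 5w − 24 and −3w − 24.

w + 8

Repeated division with remainder:
  w^2 + 5w − 24 = (−(1/3)w + 1)(−3w − 24) + (0)
Last nonzero remainder: −3w − 24. Dividing through by −3 gives the monic gcd w + 8.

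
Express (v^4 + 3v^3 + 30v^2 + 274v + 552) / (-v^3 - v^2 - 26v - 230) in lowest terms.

Apply the Euclidean algorithm:
  v^4 + 3v^3 + 30v^2 + 274v + 552 = (-v - 2)(-v^3 - v^2 - 26v - 230) + (2v^2 - 8v + 92)
  -v^3 - v^2 - 26v - 230 = (-(1/2)v - 5/2)(2v^2 - 8v + 92) + (0)
Last nonzero remainder: 2v^2 - 8v + 92. Dividing through by 2 gives the monic gcd v^2 - 4v + 46.
Cancel v^2 - 4v + 46 from numerator and denominator to get the reduced form.

(-v^2 - 7v - 12)/(v + 5)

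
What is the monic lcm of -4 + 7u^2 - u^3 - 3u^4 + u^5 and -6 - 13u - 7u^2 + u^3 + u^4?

24 + 4u - 46u^2 - u^3 + 26u^4 - 4u^5 - 4u^6 + u^7

Euclidean algorithm in ℚ[u]:
  u^5 - 3u^4 - u^3 + 7u^2 - 4 = (u - 4)(u^4 + u^3 - 7u^2 - 13u - 6) + (10u^3 - 8u^2 - 46u - 28)
  u^4 + u^3 - 7u^2 - 13u - 6 = ((1/10)u + 9/50)(10u^3 - 8u^2 - 46u - 28) + (-(24/25)u^2 - (48/25)u - 24/25)
  10u^3 - 8u^2 - 46u - 28 = (-(125/12)u + 175/6)(-(24/25)u^2 - (48/25)u - 24/25) + (0)
Last nonzero remainder: -(24/25)u^2 - (48/25)u - 24/25. Dividing through by -24/25 gives the monic gcd u^2 + 2u + 1.
Then lcm(f, g) = f·g / gcd(f, g); expanding and making the result monic gives the answer.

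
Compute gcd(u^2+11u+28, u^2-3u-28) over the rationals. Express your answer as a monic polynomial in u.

u+4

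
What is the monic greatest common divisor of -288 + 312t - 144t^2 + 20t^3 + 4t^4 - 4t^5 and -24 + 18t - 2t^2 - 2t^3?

12 - 9t + t^2 + t^3

Apply the Euclidean algorithm:
  -4t^5 + 4t^4 + 20t^3 - 144t^2 + 312t - 288 = (2t^2 - 4t + 12)(-2t^3 - 2t^2 + 18t - 24) + (0)
Last nonzero remainder: -2t^3 - 2t^2 + 18t - 24. Dividing through by -2 gives the monic gcd t^3 + t^2 - 9t + 12.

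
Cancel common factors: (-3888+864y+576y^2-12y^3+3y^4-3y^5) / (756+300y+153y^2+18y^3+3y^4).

(-36+12y+5y^2-y^3)/(7+2y+y^2)

Apply the Euclidean algorithm:
  -3y^5+3y^4-12y^3+576y^2+864y-3888 = (-y+7)(3y^4+18y^3+153y^2+300y+756) + (15y^3-195y^2-480y-9180)
  3y^4+18y^3+153y^2+300y+756 = ((1/5)y+19/5)(15y^3-195y^2-480y-9180) + (990y^2+3960y+35640)
  15y^3-195y^2-480y-9180 = ((1/66)y-17/66)(990y^2+3960y+35640) + (0)
Last nonzero remainder: 990y^2+3960y+35640. Dividing through by 990 gives the monic gcd y^2+4y+36.
Cancel y^2+4y+36 from numerator and denominator to get the reduced form.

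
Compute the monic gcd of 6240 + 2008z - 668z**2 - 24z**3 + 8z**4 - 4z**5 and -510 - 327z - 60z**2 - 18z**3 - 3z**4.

Euclidean algorithm in ℚ[z]:
  -4z**5 + 8z**4 - 24z**3 - 668z**2 + 2008z + 6240 = ((4/3)z - 32/3)(-3z**4 - 18z**3 - 60z**2 - 327z - 510) + (-136z**3 - 872z**2 - 800z + 800)
  -3z**4 - 18z**3 - 60z**2 - 327z - 510 = ((3/136)z - 21/2312)(-136z**3 - 872z**2 - 800z + 800) + (-(14529/289)z**2 - (101703/289)z - 145290/289)
  -136z**3 - 872z**2 - 800z + 800 = ((39304/14529)z - 23120/14529)(-(14529/289)z**2 - (101703/289)z - 145290/289) + (0)
Last nonzero remainder: -(14529/289)z**2 - (101703/289)z - 145290/289. Dividing through by -14529/289 gives the monic gcd z**2 + 7z + 10.

10 + 7z + z**2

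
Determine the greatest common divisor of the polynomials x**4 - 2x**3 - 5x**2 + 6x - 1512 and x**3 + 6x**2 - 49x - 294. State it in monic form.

x**2 - x - 42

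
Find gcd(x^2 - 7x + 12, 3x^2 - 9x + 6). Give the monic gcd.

1

Apply the Euclidean algorithm:
  x^2 - 7x + 12 = (1/3)(3x^2 - 9x + 6) + (-4x + 10)
  3x^2 - 9x + 6 = (-(3/4)x + 3/8)(-4x + 10) + (9/4)
  -4x + 10 = (-(16/9)x + 40/9)(9/4) + (0)
The last nonzero remainder is the constant 9/4, so the polynomials are coprime and gcd = 1.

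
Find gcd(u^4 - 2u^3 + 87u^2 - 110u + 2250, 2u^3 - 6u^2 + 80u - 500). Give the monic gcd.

Euclidean algorithm in ℚ[u]:
  u^4 - 2u^3 + 87u^2 - 110u + 2250 = ((1/2)u + 1/2)(2u^3 - 6u^2 + 80u - 500) + (50u^2 + 100u + 2500)
  2u^3 - 6u^2 + 80u - 500 = ((1/25)u - 1/5)(50u^2 + 100u + 2500) + (0)
Last nonzero remainder: 50u^2 + 100u + 2500. Dividing through by 50 gives the monic gcd u^2 + 2u + 50.

u^2 + 2u + 50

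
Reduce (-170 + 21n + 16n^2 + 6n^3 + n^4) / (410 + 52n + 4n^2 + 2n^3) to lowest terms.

Repeated division with remainder:
  n^4 + 6n^3 + 16n^2 + 21n - 170 = ((1/2)n + 2)(2n^3 + 4n^2 + 52n + 410) + (-18n^2 - 288n - 990)
  2n^3 + 4n^2 + 52n + 410 = (-(1/9)n + 14/9)(-18n^2 - 288n - 990) + (390n + 1950)
  -18n^2 - 288n - 990 = (-(3/65)n - 33/65)(390n + 1950) + (0)
Last nonzero remainder: 390n + 1950. Dividing through by 390 gives the monic gcd n + 5.
Cancel n + 5 from numerator and denominator to get the reduced form.

(-34 + 11n + n^2 + n^3)/(82 - 6n + 2n^2)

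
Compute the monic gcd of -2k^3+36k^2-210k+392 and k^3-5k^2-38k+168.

k^2-11k+28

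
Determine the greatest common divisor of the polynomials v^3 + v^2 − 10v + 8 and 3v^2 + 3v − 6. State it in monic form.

v − 1

Repeated division with remainder:
  v^3 + v^2 − 10v + 8 = ((1/3)v)(3v^2 + 3v − 6) + (−8v + 8)
  3v^2 + 3v − 6 = (−(3/8)v − 3/4)(−8v + 8) + (0)
Last nonzero remainder: −8v + 8. Dividing through by −8 gives the monic gcd v − 1.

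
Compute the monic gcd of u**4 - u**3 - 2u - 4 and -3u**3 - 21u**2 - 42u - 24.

u + 1

Apply the Euclidean algorithm:
  u**4 - u**3 - 2u - 4 = (-(1/3)u + 8/3)(-3u**3 - 21u**2 - 42u - 24) + (42u**2 + 102u + 60)
  -3u**3 - 21u**2 - 42u - 24 = (-(1/14)u - 16/49)(42u**2 + 102u + 60) + (-(216/49)u - 216/49)
  42u**2 + 102u + 60 = (-(343/36)u - 245/18)(-(216/49)u - 216/49) + (0)
Last nonzero remainder: -(216/49)u - 216/49. Dividing through by -216/49 gives the monic gcd u + 1.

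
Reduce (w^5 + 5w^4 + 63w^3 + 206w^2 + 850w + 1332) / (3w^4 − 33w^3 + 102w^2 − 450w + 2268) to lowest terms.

(w^3 + 3w^2 + 39w + 74)/(3w^2 − 39w + 126)

Euclidean algorithm in ℚ[w]:
  w^5 + 5w^4 + 63w^3 + 206w^2 + 850w + 1332 = ((1/3)w + 16/3)(3w^4 − 33w^3 + 102w^2 − 450w + 2268) + (205w^3 − 188w^2 + 2494w − 10764)
  3w^4 − 33w^3 + 102w^2 − 450w + 2268 = ((3/205)w − 6201/42025)(205w^3 − 188w^2 + 2494w − 10764) + ((1586952/42025)w^2 + (3173904/42025)w + 28565136/42025)
  205w^3 − 188w^2 + 2494w − 10764 = ((8615125/1586952)w − 12565475/793476)((1586952/42025)w^2 + (3173904/42025)w + 28565136/42025) + (0)
Last nonzero remainder: (1586952/42025)w^2 + (3173904/42025)w + 28565136/42025. Dividing through by 1586952/42025 gives the monic gcd w^2 + 2w + 18.
Cancel w^2 + 2w + 18 from numerator and denominator to get the reduced form.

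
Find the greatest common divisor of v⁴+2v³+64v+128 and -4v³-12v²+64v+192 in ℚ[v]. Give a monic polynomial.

v+4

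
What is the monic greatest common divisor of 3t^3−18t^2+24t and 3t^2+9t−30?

t−2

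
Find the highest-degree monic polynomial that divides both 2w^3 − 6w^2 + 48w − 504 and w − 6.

Apply the Euclidean algorithm:
  2w^3 − 6w^2 + 48w − 504 = (2w^2 + 6w + 84)(w − 6) + (0)
The last nonzero remainder w − 6 is already monic.

w − 6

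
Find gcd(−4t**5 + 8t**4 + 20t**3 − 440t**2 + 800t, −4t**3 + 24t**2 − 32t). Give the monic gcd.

t**2 − 2t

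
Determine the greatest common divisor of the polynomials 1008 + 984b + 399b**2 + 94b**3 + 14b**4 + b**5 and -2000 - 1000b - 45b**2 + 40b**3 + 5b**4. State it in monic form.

16 + 8b + b**2

By polynomial division,
  b**5 + 14b**4 + 94b**3 + 399b**2 + 984b + 1008 = ((1/5)b + 6/5)(5b**4 + 40b**3 - 45b**2 - 1000b - 2000) + (55b**3 + 653b**2 + 2584b + 3408)
  5b**4 + 40b**3 - 45b**2 - 1000b - 2000 = ((1/11)b - 213/605)(55b**3 + 653b**2 + 2584b + 3408) + (-(30256/605)b**2 - (242048/605)b - 484096/605)
  55b**3 + 653b**2 + 2584b + 3408 = (-(33275/30256)b - 128865/30256)(-(30256/605)b**2 - (242048/605)b - 484096/605) + (0)
Last nonzero remainder: -(30256/605)b**2 - (242048/605)b - 484096/605. Dividing through by -30256/605 gives the monic gcd b**2 + 8b + 16.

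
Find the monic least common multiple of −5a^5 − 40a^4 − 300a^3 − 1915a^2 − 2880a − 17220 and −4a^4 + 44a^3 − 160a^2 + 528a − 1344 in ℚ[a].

a^7 − 3a^6 − 53a^4 − 1957a^3 + 7832a^2 − 21756a + 96432

Euclidean algorithm in ℚ[a]:
  −5a^5 − 40a^4 − 300a^3 − 1915a^2 − 2880a − 17220 = ((5/4)a + 95/4)(−4a^4 + 44a^3 − 160a^2 + 528a − 1344) + (−1145a^3 + 1225a^2 − 13740a + 14700)
  −4a^4 + 44a^3 − 160a^2 + 528a − 1344 = ((4/1145)a − 9096/262205)(−1145a^3 + 1225a^2 − 13740a + 14700) + (−(3644872/52441)a^2 − 43738464/52441)
  −1145a^3 + 1225a^2 − 13740a + 14700 = ((60044945/3644872)a − 9177175/520696)(−(3644872/52441)a^2 − 43738464/52441) + (0)
Last nonzero remainder: −(3644872/52441)a^2 − 43738464/52441. Dividing through by −3644872/52441 gives the monic gcd a^2 + 12.
Then lcm(f, g) = f·g / gcd(f, g); expanding and making the result monic gives the answer.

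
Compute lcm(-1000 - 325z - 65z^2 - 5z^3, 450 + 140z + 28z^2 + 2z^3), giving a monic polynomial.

1800 + 785z + 182z^2 + 22z^3 + z^4

Repeated division with remainder:
  -5z^3 - 65z^2 - 325z - 1000 = (-5/2)(2z^3 + 28z^2 + 140z + 450) + (5z^2 + 25z + 125)
  2z^3 + 28z^2 + 140z + 450 = ((2/5)z + 18/5)(5z^2 + 25z + 125) + (0)
Last nonzero remainder: 5z^2 + 25z + 125. Dividing through by 5 gives the monic gcd z^2 + 5z + 25.
Then lcm(f, g) = f·g / gcd(f, g); expanding and making the result monic gives the answer.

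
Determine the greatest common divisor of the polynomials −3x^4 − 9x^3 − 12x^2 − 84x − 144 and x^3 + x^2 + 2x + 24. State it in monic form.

By polynomial division,
  −3x^4 − 9x^3 − 12x^2 − 84x − 144 = (−3x − 6)(x^3 + x^2 + 2x + 24) + (0)
The last nonzero remainder x^3 + x^2 + 2x + 24 is already monic.

x^3 + x^2 + 2x + 24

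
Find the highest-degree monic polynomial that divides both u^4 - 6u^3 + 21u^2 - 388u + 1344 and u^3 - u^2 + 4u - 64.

Apply the Euclidean algorithm:
  u^4 - 6u^3 + 21u^2 - 388u + 1344 = (u - 5)(u^3 - u^2 + 4u - 64) + (12u^2 - 304u + 1024)
  u^3 - u^2 + 4u - 64 = ((1/12)u + 73/36)(12u^2 - 304u + 1024) + ((4816/9)u - 19264/9)
  12u^2 - 304u + 1024 = ((27/1204)u - 144/301)((4816/9)u - 19264/9) + (0)
Last nonzero remainder: (4816/9)u - 19264/9. Dividing through by 4816/9 gives the monic gcd u - 4.

u - 4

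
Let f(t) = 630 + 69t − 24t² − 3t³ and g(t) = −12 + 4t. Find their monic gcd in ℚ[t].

By polynomial division,
  −3t³ − 24t² + 69t + 630 = (−(3/4)t² − (33/4)t − 15/2)(4t − 12) + (540)
  4t − 12 = ((1/135)t − 1/45)(540) + (0)
The last nonzero remainder is the constant 540, so the polynomials are coprime and gcd = 1.

1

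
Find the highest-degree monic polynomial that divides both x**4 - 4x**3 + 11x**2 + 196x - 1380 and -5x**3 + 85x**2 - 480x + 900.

x - 5

Euclidean algorithm in ℚ[x]:
  x**4 - 4x**3 + 11x**2 + 196x - 1380 = (-(1/5)x - 13/5)(-5x**3 + 85x**2 - 480x + 900) + (136x**2 - 872x + 960)
  -5x**3 + 85x**2 - 480x + 900 = (-(5/136)x + 225/578)(136x**2 - 872x + 960) + (-(30420/289)x + 152100/289)
  136x**2 - 872x + 960 = (-(9826/7605)x + 4624/2535)(-(30420/289)x + 152100/289) + (0)
Last nonzero remainder: -(30420/289)x + 152100/289. Dividing through by -30420/289 gives the monic gcd x - 5.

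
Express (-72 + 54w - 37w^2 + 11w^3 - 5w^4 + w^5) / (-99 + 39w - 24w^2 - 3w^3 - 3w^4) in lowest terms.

(24 - 2w + 3w^2 - w^3)/(33 + 9w + 3w^2)

Apply the Euclidean algorithm:
  w^5 - 5w^4 + 11w^3 - 37w^2 + 54w - 72 = (-(1/3)w + 2)(-3w^4 - 3w^3 - 24w^2 + 39w - 99) + (9w^3 + 24w^2 - 57w + 126)
  -3w^4 - 3w^3 - 24w^2 + 39w - 99 = (-(1/3)w + 5/9)(9w^3 + 24w^2 - 57w + 126) + (-(169/3)w^2 + (338/3)w - 169)
  9w^3 + 24w^2 - 57w + 126 = (-(27/169)w - 126/169)(-(169/3)w^2 + (338/3)w - 169) + (0)
Last nonzero remainder: -(169/3)w^2 + (338/3)w - 169. Dividing through by -169/3 gives the monic gcd w^2 - 2w + 3.
Cancel w^2 - 2w + 3 from numerator and denominator to get the reduced form.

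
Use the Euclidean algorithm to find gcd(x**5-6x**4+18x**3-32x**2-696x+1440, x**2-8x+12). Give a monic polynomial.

x**2-8x+12

Euclidean algorithm in ℚ[x]:
  x**5-6x**4+18x**3-32x**2-696x+1440 = (x**3+2x**2+22x+120)(x**2-8x+12) + (0)
The last nonzero remainder x**2-8x+12 is already monic.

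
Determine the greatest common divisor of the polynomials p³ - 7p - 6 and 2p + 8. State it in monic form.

1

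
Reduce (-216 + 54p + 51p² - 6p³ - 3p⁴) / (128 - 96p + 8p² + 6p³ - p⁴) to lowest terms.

Euclidean algorithm in ℚ[p]:
  -3p⁴ - 6p³ + 51p² + 54p - 216 = (3)(-p⁴ + 6p³ + 8p² - 96p + 128) + (-24p³ + 27p² + 342p - 600)
  -p⁴ + 6p³ + 8p² - 96p + 128 = ((1/24)p - 13/64)(-24p³ + 27p² + 342p - 600) + (-(49/64)p² - (49/32)p + 49/8)
  -24p³ + 27p² + 342p - 600 = ((1536/49)p - 4800/49)(-(49/64)p² - (49/32)p + 49/8) + (0)
Last nonzero remainder: -(49/64)p² - (49/32)p + 49/8. Dividing through by -49/64 gives the monic gcd p² + 2p - 8.
Cancel p² + 2p - 8 from numerator and denominator to get the reduced form.

(-27 + 3p²)/(16 - 8p + p²)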